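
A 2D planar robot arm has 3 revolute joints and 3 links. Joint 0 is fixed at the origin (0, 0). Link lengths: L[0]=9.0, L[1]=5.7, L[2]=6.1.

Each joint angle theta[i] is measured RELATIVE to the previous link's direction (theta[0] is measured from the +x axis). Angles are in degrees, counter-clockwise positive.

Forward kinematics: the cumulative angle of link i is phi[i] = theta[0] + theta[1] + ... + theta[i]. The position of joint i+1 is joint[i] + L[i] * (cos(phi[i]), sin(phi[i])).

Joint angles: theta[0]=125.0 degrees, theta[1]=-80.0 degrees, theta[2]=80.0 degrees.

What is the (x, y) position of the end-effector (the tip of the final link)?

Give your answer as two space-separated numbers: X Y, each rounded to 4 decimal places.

joint[0] = (0.0000, 0.0000)  (base)
link 0: phi[0] = 125 = 125 deg
  cos(125 deg) = -0.5736, sin(125 deg) = 0.8192
  joint[1] = (0.0000, 0.0000) + 9 * (-0.5736, 0.8192) = (0.0000 + -5.1622, 0.0000 + 7.3724) = (-5.1622, 7.3724)
link 1: phi[1] = 125 + -80 = 45 deg
  cos(45 deg) = 0.7071, sin(45 deg) = 0.7071
  joint[2] = (-5.1622, 7.3724) + 5.7 * (0.7071, 0.7071) = (-5.1622 + 4.0305, 7.3724 + 4.0305) = (-1.1317, 11.4029)
link 2: phi[2] = 125 + -80 + 80 = 125 deg
  cos(125 deg) = -0.5736, sin(125 deg) = 0.8192
  joint[3] = (-1.1317, 11.4029) + 6.1 * (-0.5736, 0.8192) = (-1.1317 + -3.4988, 11.4029 + 4.9968) = (-4.6305, 16.3997)
End effector: (-4.6305, 16.3997)

Answer: -4.6305 16.3997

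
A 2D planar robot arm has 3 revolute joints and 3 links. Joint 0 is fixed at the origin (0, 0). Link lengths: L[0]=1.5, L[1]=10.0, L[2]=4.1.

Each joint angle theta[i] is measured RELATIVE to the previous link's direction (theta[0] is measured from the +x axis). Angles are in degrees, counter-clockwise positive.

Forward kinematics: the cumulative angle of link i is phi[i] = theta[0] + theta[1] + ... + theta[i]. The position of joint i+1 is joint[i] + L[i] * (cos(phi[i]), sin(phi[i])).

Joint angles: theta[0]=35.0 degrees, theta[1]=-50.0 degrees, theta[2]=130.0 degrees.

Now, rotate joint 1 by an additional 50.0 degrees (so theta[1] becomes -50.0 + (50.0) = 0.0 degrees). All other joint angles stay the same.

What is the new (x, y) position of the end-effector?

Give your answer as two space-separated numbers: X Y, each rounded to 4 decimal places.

joint[0] = (0.0000, 0.0000)  (base)
link 0: phi[0] = 35 = 35 deg
  cos(35 deg) = 0.8192, sin(35 deg) = 0.5736
  joint[1] = (0.0000, 0.0000) + 1.5 * (0.8192, 0.5736) = (0.0000 + 1.2287, 0.0000 + 0.8604) = (1.2287, 0.8604)
link 1: phi[1] = 35 + 0 = 35 deg
  cos(35 deg) = 0.8192, sin(35 deg) = 0.5736
  joint[2] = (1.2287, 0.8604) + 10 * (0.8192, 0.5736) = (1.2287 + 8.1915, 0.8604 + 5.7358) = (9.4202, 6.5961)
link 2: phi[2] = 35 + 0 + 130 = 165 deg
  cos(165 deg) = -0.9659, sin(165 deg) = 0.2588
  joint[3] = (9.4202, 6.5961) + 4.1 * (-0.9659, 0.2588) = (9.4202 + -3.9603, 6.5961 + 1.0612) = (5.4600, 7.6573)
End effector: (5.4600, 7.6573)

Answer: 5.4600 7.6573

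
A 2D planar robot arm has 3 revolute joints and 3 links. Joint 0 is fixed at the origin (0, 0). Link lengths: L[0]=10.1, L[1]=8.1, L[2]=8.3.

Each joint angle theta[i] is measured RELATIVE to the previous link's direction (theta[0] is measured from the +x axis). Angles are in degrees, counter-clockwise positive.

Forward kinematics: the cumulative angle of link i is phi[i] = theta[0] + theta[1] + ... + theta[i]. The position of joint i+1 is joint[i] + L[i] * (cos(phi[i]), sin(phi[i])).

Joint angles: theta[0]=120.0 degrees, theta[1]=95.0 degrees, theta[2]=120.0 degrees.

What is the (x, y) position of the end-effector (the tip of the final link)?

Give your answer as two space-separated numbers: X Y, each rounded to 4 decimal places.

Answer: -4.1628 0.5932

Derivation:
joint[0] = (0.0000, 0.0000)  (base)
link 0: phi[0] = 120 = 120 deg
  cos(120 deg) = -0.5000, sin(120 deg) = 0.8660
  joint[1] = (0.0000, 0.0000) + 10.1 * (-0.5000, 0.8660) = (0.0000 + -5.0500, 0.0000 + 8.7469) = (-5.0500, 8.7469)
link 1: phi[1] = 120 + 95 = 215 deg
  cos(215 deg) = -0.8192, sin(215 deg) = -0.5736
  joint[2] = (-5.0500, 8.7469) + 8.1 * (-0.8192, -0.5736) = (-5.0500 + -6.6351, 8.7469 + -4.6460) = (-11.6851, 4.1009)
link 2: phi[2] = 120 + 95 + 120 = 335 deg
  cos(335 deg) = 0.9063, sin(335 deg) = -0.4226
  joint[3] = (-11.6851, 4.1009) + 8.3 * (0.9063, -0.4226) = (-11.6851 + 7.5224, 4.1009 + -3.5077) = (-4.1628, 0.5932)
End effector: (-4.1628, 0.5932)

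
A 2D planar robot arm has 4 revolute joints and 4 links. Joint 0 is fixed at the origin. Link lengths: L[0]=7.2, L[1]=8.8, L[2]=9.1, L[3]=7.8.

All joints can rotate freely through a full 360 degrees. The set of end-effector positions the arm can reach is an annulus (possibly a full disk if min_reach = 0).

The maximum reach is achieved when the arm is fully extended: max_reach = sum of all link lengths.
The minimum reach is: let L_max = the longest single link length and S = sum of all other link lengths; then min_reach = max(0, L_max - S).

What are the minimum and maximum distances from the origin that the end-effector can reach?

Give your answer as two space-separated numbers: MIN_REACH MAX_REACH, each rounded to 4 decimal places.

Answer: 0.0000 32.9000

Derivation:
Link lengths: [7.2, 8.8, 9.1, 7.8]
max_reach = 7.2 + 8.8 + 9.1 + 7.8 = 32.9
L_max = max([7.2, 8.8, 9.1, 7.8]) = 9.1
S (sum of others) = 32.9 - 9.1 = 23.8
min_reach = max(0, 9.1 - 23.8) = max(0, -14.7) = 0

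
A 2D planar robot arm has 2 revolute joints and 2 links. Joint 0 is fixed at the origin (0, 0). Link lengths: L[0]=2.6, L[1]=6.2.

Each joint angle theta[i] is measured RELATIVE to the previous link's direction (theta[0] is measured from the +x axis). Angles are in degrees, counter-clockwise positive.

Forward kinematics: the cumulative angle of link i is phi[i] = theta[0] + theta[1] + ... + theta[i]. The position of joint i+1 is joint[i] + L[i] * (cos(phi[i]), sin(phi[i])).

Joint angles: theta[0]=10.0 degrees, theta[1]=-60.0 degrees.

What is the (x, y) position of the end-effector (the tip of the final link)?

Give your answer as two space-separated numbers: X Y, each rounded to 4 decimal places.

Answer: 6.5458 -4.2980

Derivation:
joint[0] = (0.0000, 0.0000)  (base)
link 0: phi[0] = 10 = 10 deg
  cos(10 deg) = 0.9848, sin(10 deg) = 0.1736
  joint[1] = (0.0000, 0.0000) + 2.6 * (0.9848, 0.1736) = (0.0000 + 2.5605, 0.0000 + 0.4515) = (2.5605, 0.4515)
link 1: phi[1] = 10 + -60 = -50 deg
  cos(-50 deg) = 0.6428, sin(-50 deg) = -0.7660
  joint[2] = (2.5605, 0.4515) + 6.2 * (0.6428, -0.7660) = (2.5605 + 3.9853, 0.4515 + -4.7495) = (6.5458, -4.2980)
End effector: (6.5458, -4.2980)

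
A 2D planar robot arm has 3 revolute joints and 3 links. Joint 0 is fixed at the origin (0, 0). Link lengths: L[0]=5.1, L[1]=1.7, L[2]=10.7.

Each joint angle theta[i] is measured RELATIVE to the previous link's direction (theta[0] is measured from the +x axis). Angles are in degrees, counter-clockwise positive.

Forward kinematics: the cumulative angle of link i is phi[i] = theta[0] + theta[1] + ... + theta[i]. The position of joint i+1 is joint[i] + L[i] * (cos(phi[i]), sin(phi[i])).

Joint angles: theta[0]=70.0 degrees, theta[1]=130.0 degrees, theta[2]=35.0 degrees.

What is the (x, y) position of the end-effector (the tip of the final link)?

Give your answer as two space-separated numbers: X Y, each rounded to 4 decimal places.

joint[0] = (0.0000, 0.0000)  (base)
link 0: phi[0] = 70 = 70 deg
  cos(70 deg) = 0.3420, sin(70 deg) = 0.9397
  joint[1] = (0.0000, 0.0000) + 5.1 * (0.3420, 0.9397) = (0.0000 + 1.7443, 0.0000 + 4.7924) = (1.7443, 4.7924)
link 1: phi[1] = 70 + 130 = 200 deg
  cos(200 deg) = -0.9397, sin(200 deg) = -0.3420
  joint[2] = (1.7443, 4.7924) + 1.7 * (-0.9397, -0.3420) = (1.7443 + -1.5975, 4.7924 + -0.5814) = (0.1468, 4.2110)
link 2: phi[2] = 70 + 130 + 35 = 235 deg
  cos(235 deg) = -0.5736, sin(235 deg) = -0.8192
  joint[3] = (0.1468, 4.2110) + 10.7 * (-0.5736, -0.8192) = (0.1468 + -6.1373, 4.2110 + -8.7649) = (-5.9904, -4.5539)
End effector: (-5.9904, -4.5539)

Answer: -5.9904 -4.5539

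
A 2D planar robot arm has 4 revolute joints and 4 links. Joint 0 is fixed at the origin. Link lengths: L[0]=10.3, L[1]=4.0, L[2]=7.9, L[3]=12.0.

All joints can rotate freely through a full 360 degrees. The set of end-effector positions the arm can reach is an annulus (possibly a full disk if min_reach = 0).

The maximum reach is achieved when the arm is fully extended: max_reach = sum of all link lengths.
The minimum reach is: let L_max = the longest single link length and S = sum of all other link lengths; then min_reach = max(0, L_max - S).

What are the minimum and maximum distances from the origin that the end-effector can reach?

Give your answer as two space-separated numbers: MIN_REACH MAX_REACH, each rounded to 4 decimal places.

Answer: 0.0000 34.2000

Derivation:
Link lengths: [10.3, 4.0, 7.9, 12.0]
max_reach = 10.3 + 4 + 7.9 + 12 = 34.2
L_max = max([10.3, 4.0, 7.9, 12.0]) = 12
S (sum of others) = 34.2 - 12 = 22.2
min_reach = max(0, 12 - 22.2) = max(0, -10.2) = 0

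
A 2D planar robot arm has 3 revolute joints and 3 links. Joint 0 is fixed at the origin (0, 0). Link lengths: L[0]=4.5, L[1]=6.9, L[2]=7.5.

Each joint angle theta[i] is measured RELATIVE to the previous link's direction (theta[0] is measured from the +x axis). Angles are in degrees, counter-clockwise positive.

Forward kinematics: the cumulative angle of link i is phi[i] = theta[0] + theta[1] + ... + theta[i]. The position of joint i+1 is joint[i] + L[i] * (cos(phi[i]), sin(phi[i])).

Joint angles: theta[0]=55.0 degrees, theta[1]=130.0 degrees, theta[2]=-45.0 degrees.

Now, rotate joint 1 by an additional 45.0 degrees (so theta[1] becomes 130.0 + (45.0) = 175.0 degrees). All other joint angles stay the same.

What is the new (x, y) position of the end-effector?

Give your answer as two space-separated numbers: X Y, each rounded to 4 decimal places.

Answer: -9.3256 -2.2532

Derivation:
joint[0] = (0.0000, 0.0000)  (base)
link 0: phi[0] = 55 = 55 deg
  cos(55 deg) = 0.5736, sin(55 deg) = 0.8192
  joint[1] = (0.0000, 0.0000) + 4.5 * (0.5736, 0.8192) = (0.0000 + 2.5811, 0.0000 + 3.6862) = (2.5811, 3.6862)
link 1: phi[1] = 55 + 175 = 230 deg
  cos(230 deg) = -0.6428, sin(230 deg) = -0.7660
  joint[2] = (2.5811, 3.6862) + 6.9 * (-0.6428, -0.7660) = (2.5811 + -4.4352, 3.6862 + -5.2857) = (-1.8541, -1.5995)
link 2: phi[2] = 55 + 175 + -45 = 185 deg
  cos(185 deg) = -0.9962, sin(185 deg) = -0.0872
  joint[3] = (-1.8541, -1.5995) + 7.5 * (-0.9962, -0.0872) = (-1.8541 + -7.4715, -1.5995 + -0.6537) = (-9.3256, -2.2532)
End effector: (-9.3256, -2.2532)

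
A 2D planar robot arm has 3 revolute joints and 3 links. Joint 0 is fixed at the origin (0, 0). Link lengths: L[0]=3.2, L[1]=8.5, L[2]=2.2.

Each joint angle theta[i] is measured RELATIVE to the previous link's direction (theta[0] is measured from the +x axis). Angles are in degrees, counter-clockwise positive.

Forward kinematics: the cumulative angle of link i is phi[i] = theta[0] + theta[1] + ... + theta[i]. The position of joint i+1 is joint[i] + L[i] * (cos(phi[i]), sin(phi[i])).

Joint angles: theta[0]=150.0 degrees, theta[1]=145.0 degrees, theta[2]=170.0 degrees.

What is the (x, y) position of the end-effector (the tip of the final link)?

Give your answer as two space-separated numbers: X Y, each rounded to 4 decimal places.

joint[0] = (0.0000, 0.0000)  (base)
link 0: phi[0] = 150 = 150 deg
  cos(150 deg) = -0.8660, sin(150 deg) = 0.5000
  joint[1] = (0.0000, 0.0000) + 3.2 * (-0.8660, 0.5000) = (0.0000 + -2.7713, 0.0000 + 1.6000) = (-2.7713, 1.6000)
link 1: phi[1] = 150 + 145 = 295 deg
  cos(295 deg) = 0.4226, sin(295 deg) = -0.9063
  joint[2] = (-2.7713, 1.6000) + 8.5 * (0.4226, -0.9063) = (-2.7713 + 3.5923, 1.6000 + -7.7036) = (0.8210, -6.1036)
link 2: phi[2] = 150 + 145 + 170 = 465 deg
  cos(465 deg) = -0.2588, sin(465 deg) = 0.9659
  joint[3] = (0.8210, -6.1036) + 2.2 * (-0.2588, 0.9659) = (0.8210 + -0.5694, -6.1036 + 2.1250) = (0.2516, -3.9786)
End effector: (0.2516, -3.9786)

Answer: 0.2516 -3.9786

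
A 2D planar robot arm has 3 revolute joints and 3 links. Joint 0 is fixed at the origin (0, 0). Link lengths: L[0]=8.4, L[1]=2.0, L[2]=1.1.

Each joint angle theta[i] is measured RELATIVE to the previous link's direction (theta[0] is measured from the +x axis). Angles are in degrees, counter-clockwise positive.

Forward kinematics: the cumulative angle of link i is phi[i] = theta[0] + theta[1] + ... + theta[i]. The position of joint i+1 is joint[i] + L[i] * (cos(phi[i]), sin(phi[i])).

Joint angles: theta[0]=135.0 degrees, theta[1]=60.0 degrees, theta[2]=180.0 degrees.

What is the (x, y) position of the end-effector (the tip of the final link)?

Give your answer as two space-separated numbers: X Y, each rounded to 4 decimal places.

Answer: -6.8090 5.7068

Derivation:
joint[0] = (0.0000, 0.0000)  (base)
link 0: phi[0] = 135 = 135 deg
  cos(135 deg) = -0.7071, sin(135 deg) = 0.7071
  joint[1] = (0.0000, 0.0000) + 8.4 * (-0.7071, 0.7071) = (0.0000 + -5.9397, 0.0000 + 5.9397) = (-5.9397, 5.9397)
link 1: phi[1] = 135 + 60 = 195 deg
  cos(195 deg) = -0.9659, sin(195 deg) = -0.2588
  joint[2] = (-5.9397, 5.9397) + 2 * (-0.9659, -0.2588) = (-5.9397 + -1.9319, 5.9397 + -0.5176) = (-7.8715, 5.4221)
link 2: phi[2] = 135 + 60 + 180 = 375 deg
  cos(375 deg) = 0.9659, sin(375 deg) = 0.2588
  joint[3] = (-7.8715, 5.4221) + 1.1 * (0.9659, 0.2588) = (-7.8715 + 1.0625, 5.4221 + 0.2847) = (-6.8090, 5.7068)
End effector: (-6.8090, 5.7068)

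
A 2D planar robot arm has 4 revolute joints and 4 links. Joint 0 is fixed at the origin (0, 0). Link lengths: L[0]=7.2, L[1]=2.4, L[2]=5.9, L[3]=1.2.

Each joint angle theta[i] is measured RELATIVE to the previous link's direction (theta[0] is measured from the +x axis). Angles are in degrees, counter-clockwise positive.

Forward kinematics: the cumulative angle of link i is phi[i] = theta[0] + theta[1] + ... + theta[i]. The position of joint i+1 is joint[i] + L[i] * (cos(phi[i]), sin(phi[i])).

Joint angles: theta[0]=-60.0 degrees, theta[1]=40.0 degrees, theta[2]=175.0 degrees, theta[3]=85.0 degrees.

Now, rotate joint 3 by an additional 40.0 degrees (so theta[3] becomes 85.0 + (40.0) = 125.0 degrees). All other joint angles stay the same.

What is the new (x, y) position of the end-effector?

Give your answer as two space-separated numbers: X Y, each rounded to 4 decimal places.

joint[0] = (0.0000, 0.0000)  (base)
link 0: phi[0] = -60 = -60 deg
  cos(-60 deg) = 0.5000, sin(-60 deg) = -0.8660
  joint[1] = (0.0000, 0.0000) + 7.2 * (0.5000, -0.8660) = (0.0000 + 3.6000, 0.0000 + -6.2354) = (3.6000, -6.2354)
link 1: phi[1] = -60 + 40 = -20 deg
  cos(-20 deg) = 0.9397, sin(-20 deg) = -0.3420
  joint[2] = (3.6000, -6.2354) + 2.4 * (0.9397, -0.3420) = (3.6000 + 2.2553, -6.2354 + -0.8208) = (5.8553, -7.0562)
link 2: phi[2] = -60 + 40 + 175 = 155 deg
  cos(155 deg) = -0.9063, sin(155 deg) = 0.4226
  joint[3] = (5.8553, -7.0562) + 5.9 * (-0.9063, 0.4226) = (5.8553 + -5.3472, -7.0562 + 2.4934) = (0.5080, -4.5628)
link 3: phi[3] = -60 + 40 + 175 + 125 = 280 deg
  cos(280 deg) = 0.1736, sin(280 deg) = -0.9848
  joint[4] = (0.5080, -4.5628) + 1.2 * (0.1736, -0.9848) = (0.5080 + 0.2084, -4.5628 + -1.1818) = (0.7164, -5.7446)
End effector: (0.7164, -5.7446)

Answer: 0.7164 -5.7446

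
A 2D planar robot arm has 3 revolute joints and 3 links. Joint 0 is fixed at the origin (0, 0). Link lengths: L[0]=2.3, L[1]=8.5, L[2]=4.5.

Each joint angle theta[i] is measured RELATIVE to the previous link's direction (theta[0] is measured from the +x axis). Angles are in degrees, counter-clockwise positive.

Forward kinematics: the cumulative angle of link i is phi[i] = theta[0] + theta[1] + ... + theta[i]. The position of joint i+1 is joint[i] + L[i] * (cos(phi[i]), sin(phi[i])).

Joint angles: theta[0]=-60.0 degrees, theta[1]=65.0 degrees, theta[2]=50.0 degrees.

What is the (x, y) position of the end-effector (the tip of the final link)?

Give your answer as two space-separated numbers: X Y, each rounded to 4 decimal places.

Answer: 12.1987 2.4351

Derivation:
joint[0] = (0.0000, 0.0000)  (base)
link 0: phi[0] = -60 = -60 deg
  cos(-60 deg) = 0.5000, sin(-60 deg) = -0.8660
  joint[1] = (0.0000, 0.0000) + 2.3 * (0.5000, -0.8660) = (0.0000 + 1.1500, 0.0000 + -1.9919) = (1.1500, -1.9919)
link 1: phi[1] = -60 + 65 = 5 deg
  cos(5 deg) = 0.9962, sin(5 deg) = 0.0872
  joint[2] = (1.1500, -1.9919) + 8.5 * (0.9962, 0.0872) = (1.1500 + 8.4677, -1.9919 + 0.7408) = (9.6177, -1.2510)
link 2: phi[2] = -60 + 65 + 50 = 55 deg
  cos(55 deg) = 0.5736, sin(55 deg) = 0.8192
  joint[3] = (9.6177, -1.2510) + 4.5 * (0.5736, 0.8192) = (9.6177 + 2.5811, -1.2510 + 3.6862) = (12.1987, 2.4351)
End effector: (12.1987, 2.4351)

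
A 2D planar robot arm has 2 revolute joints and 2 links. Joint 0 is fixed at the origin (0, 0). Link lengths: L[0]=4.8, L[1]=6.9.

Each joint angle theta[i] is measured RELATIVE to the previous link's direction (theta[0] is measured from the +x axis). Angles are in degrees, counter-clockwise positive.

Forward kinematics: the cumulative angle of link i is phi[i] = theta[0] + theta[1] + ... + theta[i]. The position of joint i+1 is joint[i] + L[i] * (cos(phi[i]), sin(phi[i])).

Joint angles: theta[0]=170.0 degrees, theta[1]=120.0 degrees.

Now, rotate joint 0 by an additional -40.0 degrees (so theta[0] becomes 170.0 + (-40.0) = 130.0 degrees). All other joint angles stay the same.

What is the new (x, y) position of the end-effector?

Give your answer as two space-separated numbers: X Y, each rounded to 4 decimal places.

Answer: -5.4453 -2.8069

Derivation:
joint[0] = (0.0000, 0.0000)  (base)
link 0: phi[0] = 130 = 130 deg
  cos(130 deg) = -0.6428, sin(130 deg) = 0.7660
  joint[1] = (0.0000, 0.0000) + 4.8 * (-0.6428, 0.7660) = (0.0000 + -3.0854, 0.0000 + 3.6770) = (-3.0854, 3.6770)
link 1: phi[1] = 130 + 120 = 250 deg
  cos(250 deg) = -0.3420, sin(250 deg) = -0.9397
  joint[2] = (-3.0854, 3.6770) + 6.9 * (-0.3420, -0.9397) = (-3.0854 + -2.3599, 3.6770 + -6.4839) = (-5.4453, -2.8069)
End effector: (-5.4453, -2.8069)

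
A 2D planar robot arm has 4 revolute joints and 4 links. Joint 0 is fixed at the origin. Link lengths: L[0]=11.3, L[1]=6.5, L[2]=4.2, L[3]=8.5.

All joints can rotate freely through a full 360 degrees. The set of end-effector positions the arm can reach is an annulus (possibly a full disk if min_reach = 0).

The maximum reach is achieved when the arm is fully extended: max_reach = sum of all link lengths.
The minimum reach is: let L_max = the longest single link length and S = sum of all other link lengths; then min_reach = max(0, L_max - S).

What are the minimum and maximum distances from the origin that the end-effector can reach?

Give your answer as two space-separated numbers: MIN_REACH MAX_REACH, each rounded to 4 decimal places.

Answer: 0.0000 30.5000

Derivation:
Link lengths: [11.3, 6.5, 4.2, 8.5]
max_reach = 11.3 + 6.5 + 4.2 + 8.5 = 30.5
L_max = max([11.3, 6.5, 4.2, 8.5]) = 11.3
S (sum of others) = 30.5 - 11.3 = 19.2
min_reach = max(0, 11.3 - 19.2) = max(0, -7.9) = 0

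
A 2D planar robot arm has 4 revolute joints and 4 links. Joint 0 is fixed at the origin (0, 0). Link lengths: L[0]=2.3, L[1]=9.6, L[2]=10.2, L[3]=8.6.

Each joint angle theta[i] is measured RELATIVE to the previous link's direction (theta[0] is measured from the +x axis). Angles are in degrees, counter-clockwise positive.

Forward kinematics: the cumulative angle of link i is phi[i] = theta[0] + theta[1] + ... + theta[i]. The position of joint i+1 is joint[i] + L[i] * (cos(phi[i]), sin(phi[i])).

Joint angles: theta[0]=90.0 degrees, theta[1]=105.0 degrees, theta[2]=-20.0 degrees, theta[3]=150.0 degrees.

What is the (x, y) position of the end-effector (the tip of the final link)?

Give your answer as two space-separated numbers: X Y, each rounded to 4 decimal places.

Answer: -12.3894 -4.2284

Derivation:
joint[0] = (0.0000, 0.0000)  (base)
link 0: phi[0] = 90 = 90 deg
  cos(90 deg) = 0.0000, sin(90 deg) = 1.0000
  joint[1] = (0.0000, 0.0000) + 2.3 * (0.0000, 1.0000) = (0.0000 + 0.0000, 0.0000 + 2.3000) = (0.0000, 2.3000)
link 1: phi[1] = 90 + 105 = 195 deg
  cos(195 deg) = -0.9659, sin(195 deg) = -0.2588
  joint[2] = (0.0000, 2.3000) + 9.6 * (-0.9659, -0.2588) = (0.0000 + -9.2729, 2.3000 + -2.4847) = (-9.2729, -0.1847)
link 2: phi[2] = 90 + 105 + -20 = 175 deg
  cos(175 deg) = -0.9962, sin(175 deg) = 0.0872
  joint[3] = (-9.2729, -0.1847) + 10.2 * (-0.9962, 0.0872) = (-9.2729 + -10.1612, -0.1847 + 0.8890) = (-19.4341, 0.7043)
link 3: phi[3] = 90 + 105 + -20 + 150 = 325 deg
  cos(325 deg) = 0.8192, sin(325 deg) = -0.5736
  joint[4] = (-19.4341, 0.7043) + 8.6 * (0.8192, -0.5736) = (-19.4341 + 7.0447, 0.7043 + -4.9328) = (-12.3894, -4.2284)
End effector: (-12.3894, -4.2284)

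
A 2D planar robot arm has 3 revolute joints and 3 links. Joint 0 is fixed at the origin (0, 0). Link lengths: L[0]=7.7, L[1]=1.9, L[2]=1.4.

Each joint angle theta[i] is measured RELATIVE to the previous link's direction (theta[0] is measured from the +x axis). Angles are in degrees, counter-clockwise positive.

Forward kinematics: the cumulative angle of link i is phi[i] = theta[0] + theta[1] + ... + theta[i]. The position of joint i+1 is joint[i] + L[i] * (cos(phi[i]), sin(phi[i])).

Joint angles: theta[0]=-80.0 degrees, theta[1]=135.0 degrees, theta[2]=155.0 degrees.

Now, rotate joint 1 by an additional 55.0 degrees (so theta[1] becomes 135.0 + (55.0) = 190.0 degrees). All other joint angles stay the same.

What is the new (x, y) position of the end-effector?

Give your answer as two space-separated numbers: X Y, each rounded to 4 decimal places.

joint[0] = (0.0000, 0.0000)  (base)
link 0: phi[0] = -80 = -80 deg
  cos(-80 deg) = 0.1736, sin(-80 deg) = -0.9848
  joint[1] = (0.0000, 0.0000) + 7.7 * (0.1736, -0.9848) = (0.0000 + 1.3371, 0.0000 + -7.5830) = (1.3371, -7.5830)
link 1: phi[1] = -80 + 190 = 110 deg
  cos(110 deg) = -0.3420, sin(110 deg) = 0.9397
  joint[2] = (1.3371, -7.5830) + 1.9 * (-0.3420, 0.9397) = (1.3371 + -0.6498, -7.5830 + 1.7854) = (0.6873, -5.7976)
link 2: phi[2] = -80 + 190 + 155 = 265 deg
  cos(265 deg) = -0.0872, sin(265 deg) = -0.9962
  joint[3] = (0.6873, -5.7976) + 1.4 * (-0.0872, -0.9962) = (0.6873 + -0.1220, -5.7976 + -1.3947) = (0.5652, -7.1923)
End effector: (0.5652, -7.1923)

Answer: 0.5652 -7.1923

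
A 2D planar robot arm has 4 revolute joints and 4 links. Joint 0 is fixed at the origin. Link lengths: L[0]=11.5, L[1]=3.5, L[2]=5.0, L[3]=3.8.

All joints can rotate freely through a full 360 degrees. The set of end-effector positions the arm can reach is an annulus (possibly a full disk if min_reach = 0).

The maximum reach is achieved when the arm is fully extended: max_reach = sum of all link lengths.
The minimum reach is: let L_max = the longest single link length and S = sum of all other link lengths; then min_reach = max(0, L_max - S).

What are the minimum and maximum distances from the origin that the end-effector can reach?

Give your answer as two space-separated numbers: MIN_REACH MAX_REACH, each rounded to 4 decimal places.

Answer: 0.0000 23.8000

Derivation:
Link lengths: [11.5, 3.5, 5.0, 3.8]
max_reach = 11.5 + 3.5 + 5 + 3.8 = 23.8
L_max = max([11.5, 3.5, 5.0, 3.8]) = 11.5
S (sum of others) = 23.8 - 11.5 = 12.3
min_reach = max(0, 11.5 - 12.3) = max(0, -0.8) = 0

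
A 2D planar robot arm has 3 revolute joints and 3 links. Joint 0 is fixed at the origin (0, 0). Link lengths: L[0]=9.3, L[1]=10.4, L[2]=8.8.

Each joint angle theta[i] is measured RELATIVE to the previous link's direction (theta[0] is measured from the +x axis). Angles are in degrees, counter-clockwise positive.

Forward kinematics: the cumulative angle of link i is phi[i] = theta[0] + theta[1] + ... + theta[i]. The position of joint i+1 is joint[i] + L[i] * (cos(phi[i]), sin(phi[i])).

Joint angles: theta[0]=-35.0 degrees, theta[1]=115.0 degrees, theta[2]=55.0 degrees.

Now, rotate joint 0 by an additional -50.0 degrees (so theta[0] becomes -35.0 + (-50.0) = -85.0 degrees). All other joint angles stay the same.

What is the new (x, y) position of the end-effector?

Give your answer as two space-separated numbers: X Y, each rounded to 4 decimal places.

joint[0] = (0.0000, 0.0000)  (base)
link 0: phi[0] = -85 = -85 deg
  cos(-85 deg) = 0.0872, sin(-85 deg) = -0.9962
  joint[1] = (0.0000, 0.0000) + 9.3 * (0.0872, -0.9962) = (0.0000 + 0.8105, 0.0000 + -9.2646) = (0.8105, -9.2646)
link 1: phi[1] = -85 + 115 = 30 deg
  cos(30 deg) = 0.8660, sin(30 deg) = 0.5000
  joint[2] = (0.8105, -9.2646) + 10.4 * (0.8660, 0.5000) = (0.8105 + 9.0067, -9.2646 + 5.2000) = (9.8172, -4.0646)
link 2: phi[2] = -85 + 115 + 55 = 85 deg
  cos(85 deg) = 0.0872, sin(85 deg) = 0.9962
  joint[3] = (9.8172, -4.0646) + 8.8 * (0.0872, 0.9962) = (9.8172 + 0.7670, -4.0646 + 8.7665) = (10.5842, 4.7019)
End effector: (10.5842, 4.7019)

Answer: 10.5842 4.7019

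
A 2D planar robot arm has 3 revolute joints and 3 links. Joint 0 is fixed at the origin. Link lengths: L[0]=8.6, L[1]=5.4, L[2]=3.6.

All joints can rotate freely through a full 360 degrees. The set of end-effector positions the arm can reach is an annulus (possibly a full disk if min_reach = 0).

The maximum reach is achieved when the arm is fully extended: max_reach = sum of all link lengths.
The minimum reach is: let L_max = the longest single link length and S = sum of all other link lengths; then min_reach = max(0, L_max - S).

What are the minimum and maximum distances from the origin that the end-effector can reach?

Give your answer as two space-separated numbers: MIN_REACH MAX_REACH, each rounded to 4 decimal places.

Link lengths: [8.6, 5.4, 3.6]
max_reach = 8.6 + 5.4 + 3.6 = 17.6
L_max = max([8.6, 5.4, 3.6]) = 8.6
S (sum of others) = 17.6 - 8.6 = 9
min_reach = max(0, 8.6 - 9) = max(0, -0.4) = 0

Answer: 0.0000 17.6000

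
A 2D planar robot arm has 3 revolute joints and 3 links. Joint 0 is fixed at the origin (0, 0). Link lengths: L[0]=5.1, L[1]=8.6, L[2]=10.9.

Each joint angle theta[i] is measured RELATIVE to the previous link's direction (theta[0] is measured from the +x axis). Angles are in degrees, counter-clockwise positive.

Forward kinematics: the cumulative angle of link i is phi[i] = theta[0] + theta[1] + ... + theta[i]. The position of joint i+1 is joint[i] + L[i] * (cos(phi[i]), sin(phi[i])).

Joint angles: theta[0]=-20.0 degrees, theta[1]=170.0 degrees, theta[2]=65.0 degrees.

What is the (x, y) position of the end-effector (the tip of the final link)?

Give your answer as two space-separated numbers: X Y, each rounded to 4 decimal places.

Answer: -11.5841 -3.6963

Derivation:
joint[0] = (0.0000, 0.0000)  (base)
link 0: phi[0] = -20 = -20 deg
  cos(-20 deg) = 0.9397, sin(-20 deg) = -0.3420
  joint[1] = (0.0000, 0.0000) + 5.1 * (0.9397, -0.3420) = (0.0000 + 4.7924, 0.0000 + -1.7443) = (4.7924, -1.7443)
link 1: phi[1] = -20 + 170 = 150 deg
  cos(150 deg) = -0.8660, sin(150 deg) = 0.5000
  joint[2] = (4.7924, -1.7443) + 8.6 * (-0.8660, 0.5000) = (4.7924 + -7.4478, -1.7443 + 4.3000) = (-2.6554, 2.5557)
link 2: phi[2] = -20 + 170 + 65 = 215 deg
  cos(215 deg) = -0.8192, sin(215 deg) = -0.5736
  joint[3] = (-2.6554, 2.5557) + 10.9 * (-0.8192, -0.5736) = (-2.6554 + -8.9288, 2.5557 + -6.2520) = (-11.5841, -3.6963)
End effector: (-11.5841, -3.6963)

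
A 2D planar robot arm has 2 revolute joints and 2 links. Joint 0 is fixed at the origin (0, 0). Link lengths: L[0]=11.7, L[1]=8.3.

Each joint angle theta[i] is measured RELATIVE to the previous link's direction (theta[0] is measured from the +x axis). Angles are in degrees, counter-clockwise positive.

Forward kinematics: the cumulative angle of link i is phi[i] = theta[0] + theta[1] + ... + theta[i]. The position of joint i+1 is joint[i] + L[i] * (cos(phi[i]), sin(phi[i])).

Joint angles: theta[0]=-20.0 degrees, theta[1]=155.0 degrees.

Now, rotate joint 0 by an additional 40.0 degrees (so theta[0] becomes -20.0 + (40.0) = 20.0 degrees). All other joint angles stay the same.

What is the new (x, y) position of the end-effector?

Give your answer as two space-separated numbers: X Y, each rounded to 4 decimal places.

Answer: 2.7260 4.7250

Derivation:
joint[0] = (0.0000, 0.0000)  (base)
link 0: phi[0] = 20 = 20 deg
  cos(20 deg) = 0.9397, sin(20 deg) = 0.3420
  joint[1] = (0.0000, 0.0000) + 11.7 * (0.9397, 0.3420) = (0.0000 + 10.9944, 0.0000 + 4.0016) = (10.9944, 4.0016)
link 1: phi[1] = 20 + 155 = 175 deg
  cos(175 deg) = -0.9962, sin(175 deg) = 0.0872
  joint[2] = (10.9944, 4.0016) + 8.3 * (-0.9962, 0.0872) = (10.9944 + -8.2684, 4.0016 + 0.7234) = (2.7260, 4.7250)
End effector: (2.7260, 4.7250)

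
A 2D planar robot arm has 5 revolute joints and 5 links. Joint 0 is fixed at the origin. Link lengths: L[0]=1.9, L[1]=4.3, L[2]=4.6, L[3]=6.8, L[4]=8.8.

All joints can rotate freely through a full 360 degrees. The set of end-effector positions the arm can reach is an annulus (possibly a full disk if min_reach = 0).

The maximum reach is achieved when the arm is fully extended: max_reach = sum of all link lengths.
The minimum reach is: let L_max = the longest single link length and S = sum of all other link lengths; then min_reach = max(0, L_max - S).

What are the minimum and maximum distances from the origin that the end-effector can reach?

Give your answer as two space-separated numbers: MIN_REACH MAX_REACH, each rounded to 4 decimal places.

Link lengths: [1.9, 4.3, 4.6, 6.8, 8.8]
max_reach = 1.9 + 4.3 + 4.6 + 6.8 + 8.8 = 26.4
L_max = max([1.9, 4.3, 4.6, 6.8, 8.8]) = 8.8
S (sum of others) = 26.4 - 8.8 = 17.6
min_reach = max(0, 8.8 - 17.6) = max(0, -8.8) = 0

Answer: 0.0000 26.4000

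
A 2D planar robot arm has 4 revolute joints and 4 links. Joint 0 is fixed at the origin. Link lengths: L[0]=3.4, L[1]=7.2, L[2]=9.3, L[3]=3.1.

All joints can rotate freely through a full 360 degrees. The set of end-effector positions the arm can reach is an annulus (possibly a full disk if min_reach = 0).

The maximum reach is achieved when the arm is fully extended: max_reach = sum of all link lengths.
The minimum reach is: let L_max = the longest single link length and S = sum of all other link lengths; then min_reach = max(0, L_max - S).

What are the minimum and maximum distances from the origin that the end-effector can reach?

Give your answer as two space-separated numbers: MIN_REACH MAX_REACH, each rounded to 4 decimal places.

Link lengths: [3.4, 7.2, 9.3, 3.1]
max_reach = 3.4 + 7.2 + 9.3 + 3.1 = 23
L_max = max([3.4, 7.2, 9.3, 3.1]) = 9.3
S (sum of others) = 23 - 9.3 = 13.7
min_reach = max(0, 9.3 - 13.7) = max(0, -4.4) = 0

Answer: 0.0000 23.0000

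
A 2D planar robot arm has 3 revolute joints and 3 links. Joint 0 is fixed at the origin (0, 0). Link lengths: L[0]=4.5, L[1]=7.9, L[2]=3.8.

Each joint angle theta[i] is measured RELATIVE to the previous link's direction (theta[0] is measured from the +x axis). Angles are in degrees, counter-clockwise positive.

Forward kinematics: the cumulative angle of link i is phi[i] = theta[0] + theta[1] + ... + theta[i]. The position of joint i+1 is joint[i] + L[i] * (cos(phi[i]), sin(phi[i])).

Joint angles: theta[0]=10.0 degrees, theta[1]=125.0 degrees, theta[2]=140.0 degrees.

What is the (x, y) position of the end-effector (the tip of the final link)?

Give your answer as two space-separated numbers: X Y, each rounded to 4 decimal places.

Answer: -0.8233 2.5820

Derivation:
joint[0] = (0.0000, 0.0000)  (base)
link 0: phi[0] = 10 = 10 deg
  cos(10 deg) = 0.9848, sin(10 deg) = 0.1736
  joint[1] = (0.0000, 0.0000) + 4.5 * (0.9848, 0.1736) = (0.0000 + 4.4316, 0.0000 + 0.7814) = (4.4316, 0.7814)
link 1: phi[1] = 10 + 125 = 135 deg
  cos(135 deg) = -0.7071, sin(135 deg) = 0.7071
  joint[2] = (4.4316, 0.7814) + 7.9 * (-0.7071, 0.7071) = (4.4316 + -5.5861, 0.7814 + 5.5861) = (-1.1545, 6.3676)
link 2: phi[2] = 10 + 125 + 140 = 275 deg
  cos(275 deg) = 0.0872, sin(275 deg) = -0.9962
  joint[3] = (-1.1545, 6.3676) + 3.8 * (0.0872, -0.9962) = (-1.1545 + 0.3312, 6.3676 + -3.7855) = (-0.8233, 2.5820)
End effector: (-0.8233, 2.5820)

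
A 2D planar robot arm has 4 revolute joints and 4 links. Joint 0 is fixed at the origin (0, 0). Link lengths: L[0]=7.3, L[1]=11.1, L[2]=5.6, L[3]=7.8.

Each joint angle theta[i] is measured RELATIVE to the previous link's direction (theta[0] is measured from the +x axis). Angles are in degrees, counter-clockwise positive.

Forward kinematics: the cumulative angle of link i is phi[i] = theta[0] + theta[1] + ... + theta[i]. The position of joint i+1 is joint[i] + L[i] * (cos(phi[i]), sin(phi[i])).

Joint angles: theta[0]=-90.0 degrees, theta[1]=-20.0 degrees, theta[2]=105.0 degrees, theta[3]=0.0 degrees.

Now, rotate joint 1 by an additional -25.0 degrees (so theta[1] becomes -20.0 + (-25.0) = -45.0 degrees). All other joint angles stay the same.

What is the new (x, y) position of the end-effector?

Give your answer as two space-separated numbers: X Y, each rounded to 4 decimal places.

Answer: 3.7559 -21.8489

Derivation:
joint[0] = (0.0000, 0.0000)  (base)
link 0: phi[0] = -90 = -90 deg
  cos(-90 deg) = 0.0000, sin(-90 deg) = -1.0000
  joint[1] = (0.0000, 0.0000) + 7.3 * (0.0000, -1.0000) = (0.0000 + 0.0000, 0.0000 + -7.3000) = (0.0000, -7.3000)
link 1: phi[1] = -90 + -45 = -135 deg
  cos(-135 deg) = -0.7071, sin(-135 deg) = -0.7071
  joint[2] = (0.0000, -7.3000) + 11.1 * (-0.7071, -0.7071) = (0.0000 + -7.8489, -7.3000 + -7.8489) = (-7.8489, -15.1489)
link 2: phi[2] = -90 + -45 + 105 = -30 deg
  cos(-30 deg) = 0.8660, sin(-30 deg) = -0.5000
  joint[3] = (-7.8489, -15.1489) + 5.6 * (0.8660, -0.5000) = (-7.8489 + 4.8497, -15.1489 + -2.8000) = (-2.9991, -17.9489)
link 3: phi[3] = -90 + -45 + 105 + 0 = -30 deg
  cos(-30 deg) = 0.8660, sin(-30 deg) = -0.5000
  joint[4] = (-2.9991, -17.9489) + 7.8 * (0.8660, -0.5000) = (-2.9991 + 6.7550, -17.9489 + -3.9000) = (3.7559, -21.8489)
End effector: (3.7559, -21.8489)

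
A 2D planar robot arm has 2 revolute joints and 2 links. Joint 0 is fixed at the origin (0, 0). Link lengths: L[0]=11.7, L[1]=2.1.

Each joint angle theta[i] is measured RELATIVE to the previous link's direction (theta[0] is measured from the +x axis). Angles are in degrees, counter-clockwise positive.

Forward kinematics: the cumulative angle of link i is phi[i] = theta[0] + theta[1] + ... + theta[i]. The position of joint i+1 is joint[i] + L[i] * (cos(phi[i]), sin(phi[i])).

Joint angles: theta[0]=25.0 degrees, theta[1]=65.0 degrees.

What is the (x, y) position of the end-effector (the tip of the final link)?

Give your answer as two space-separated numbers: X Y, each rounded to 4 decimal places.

Answer: 10.6038 7.0446

Derivation:
joint[0] = (0.0000, 0.0000)  (base)
link 0: phi[0] = 25 = 25 deg
  cos(25 deg) = 0.9063, sin(25 deg) = 0.4226
  joint[1] = (0.0000, 0.0000) + 11.7 * (0.9063, 0.4226) = (0.0000 + 10.6038, 0.0000 + 4.9446) = (10.6038, 4.9446)
link 1: phi[1] = 25 + 65 = 90 deg
  cos(90 deg) = 0.0000, sin(90 deg) = 1.0000
  joint[2] = (10.6038, 4.9446) + 2.1 * (0.0000, 1.0000) = (10.6038 + 0.0000, 4.9446 + 2.1000) = (10.6038, 7.0446)
End effector: (10.6038, 7.0446)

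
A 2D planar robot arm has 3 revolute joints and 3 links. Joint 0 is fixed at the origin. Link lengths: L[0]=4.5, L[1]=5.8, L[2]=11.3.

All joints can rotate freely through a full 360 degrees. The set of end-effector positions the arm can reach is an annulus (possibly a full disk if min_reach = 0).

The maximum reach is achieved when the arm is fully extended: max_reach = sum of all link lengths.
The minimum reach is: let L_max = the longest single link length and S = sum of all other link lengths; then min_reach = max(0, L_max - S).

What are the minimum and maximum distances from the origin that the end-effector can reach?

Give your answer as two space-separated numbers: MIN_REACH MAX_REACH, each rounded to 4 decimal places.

Link lengths: [4.5, 5.8, 11.3]
max_reach = 4.5 + 5.8 + 11.3 = 21.6
L_max = max([4.5, 5.8, 11.3]) = 11.3
S (sum of others) = 21.6 - 11.3 = 10.3
min_reach = max(0, 11.3 - 10.3) = max(0, 1) = 1

Answer: 1.0000 21.6000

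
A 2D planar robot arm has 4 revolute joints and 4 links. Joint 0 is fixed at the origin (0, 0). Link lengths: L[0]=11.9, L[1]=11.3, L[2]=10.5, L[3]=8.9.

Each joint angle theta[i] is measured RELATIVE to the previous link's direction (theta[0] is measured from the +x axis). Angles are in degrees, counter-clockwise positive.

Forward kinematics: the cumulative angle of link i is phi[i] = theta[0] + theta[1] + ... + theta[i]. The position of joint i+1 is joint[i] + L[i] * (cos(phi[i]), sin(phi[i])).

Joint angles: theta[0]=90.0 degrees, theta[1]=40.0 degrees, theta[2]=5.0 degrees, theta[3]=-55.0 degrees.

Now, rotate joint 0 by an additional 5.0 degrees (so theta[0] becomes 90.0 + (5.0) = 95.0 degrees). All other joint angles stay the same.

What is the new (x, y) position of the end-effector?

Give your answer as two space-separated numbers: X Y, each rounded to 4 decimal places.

joint[0] = (0.0000, 0.0000)  (base)
link 0: phi[0] = 95 = 95 deg
  cos(95 deg) = -0.0872, sin(95 deg) = 0.9962
  joint[1] = (0.0000, 0.0000) + 11.9 * (-0.0872, 0.9962) = (0.0000 + -1.0372, 0.0000 + 11.8547) = (-1.0372, 11.8547)
link 1: phi[1] = 95 + 40 = 135 deg
  cos(135 deg) = -0.7071, sin(135 deg) = 0.7071
  joint[2] = (-1.0372, 11.8547) + 11.3 * (-0.7071, 0.7071) = (-1.0372 + -7.9903, 11.8547 + 7.9903) = (-9.0275, 19.8450)
link 2: phi[2] = 95 + 40 + 5 = 140 deg
  cos(140 deg) = -0.7660, sin(140 deg) = 0.6428
  joint[3] = (-9.0275, 19.8450) + 10.5 * (-0.7660, 0.6428) = (-9.0275 + -8.0435, 19.8450 + 6.7493) = (-17.0709, 26.5943)
link 3: phi[3] = 95 + 40 + 5 + -55 = 85 deg
  cos(85 deg) = 0.0872, sin(85 deg) = 0.9962
  joint[4] = (-17.0709, 26.5943) + 8.9 * (0.0872, 0.9962) = (-17.0709 + 0.7757, 26.5943 + 8.8661) = (-16.2952, 35.4604)
End effector: (-16.2952, 35.4604)

Answer: -16.2952 35.4604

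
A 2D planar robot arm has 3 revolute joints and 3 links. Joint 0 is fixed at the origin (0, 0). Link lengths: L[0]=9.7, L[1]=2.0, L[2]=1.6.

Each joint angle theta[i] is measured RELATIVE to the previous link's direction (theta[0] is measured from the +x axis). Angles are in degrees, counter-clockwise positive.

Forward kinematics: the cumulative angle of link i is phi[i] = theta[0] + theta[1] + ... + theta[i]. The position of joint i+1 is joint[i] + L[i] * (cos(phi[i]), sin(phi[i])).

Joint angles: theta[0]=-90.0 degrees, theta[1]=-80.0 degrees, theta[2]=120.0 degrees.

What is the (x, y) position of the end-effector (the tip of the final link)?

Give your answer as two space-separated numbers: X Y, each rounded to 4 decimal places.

joint[0] = (0.0000, 0.0000)  (base)
link 0: phi[0] = -90 = -90 deg
  cos(-90 deg) = 0.0000, sin(-90 deg) = -1.0000
  joint[1] = (0.0000, 0.0000) + 9.7 * (0.0000, -1.0000) = (0.0000 + 0.0000, 0.0000 + -9.7000) = (0.0000, -9.7000)
link 1: phi[1] = -90 + -80 = -170 deg
  cos(-170 deg) = -0.9848, sin(-170 deg) = -0.1736
  joint[2] = (0.0000, -9.7000) + 2 * (-0.9848, -0.1736) = (0.0000 + -1.9696, -9.7000 + -0.3473) = (-1.9696, -10.0473)
link 2: phi[2] = -90 + -80 + 120 = -50 deg
  cos(-50 deg) = 0.6428, sin(-50 deg) = -0.7660
  joint[3] = (-1.9696, -10.0473) + 1.6 * (0.6428, -0.7660) = (-1.9696 + 1.0285, -10.0473 + -1.2257) = (-0.9412, -11.2730)
End effector: (-0.9412, -11.2730)

Answer: -0.9412 -11.2730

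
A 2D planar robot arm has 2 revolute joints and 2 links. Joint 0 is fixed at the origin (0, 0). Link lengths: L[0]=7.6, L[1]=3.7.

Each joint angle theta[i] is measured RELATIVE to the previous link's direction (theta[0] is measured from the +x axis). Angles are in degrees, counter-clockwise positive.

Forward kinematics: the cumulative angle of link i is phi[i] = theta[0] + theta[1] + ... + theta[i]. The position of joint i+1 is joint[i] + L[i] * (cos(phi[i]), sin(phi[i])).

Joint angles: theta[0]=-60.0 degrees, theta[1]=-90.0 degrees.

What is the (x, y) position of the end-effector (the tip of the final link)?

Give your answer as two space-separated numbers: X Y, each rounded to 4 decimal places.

Answer: 0.5957 -8.4318

Derivation:
joint[0] = (0.0000, 0.0000)  (base)
link 0: phi[0] = -60 = -60 deg
  cos(-60 deg) = 0.5000, sin(-60 deg) = -0.8660
  joint[1] = (0.0000, 0.0000) + 7.6 * (0.5000, -0.8660) = (0.0000 + 3.8000, 0.0000 + -6.5818) = (3.8000, -6.5818)
link 1: phi[1] = -60 + -90 = -150 deg
  cos(-150 deg) = -0.8660, sin(-150 deg) = -0.5000
  joint[2] = (3.8000, -6.5818) + 3.7 * (-0.8660, -0.5000) = (3.8000 + -3.2043, -6.5818 + -1.8500) = (0.5957, -8.4318)
End effector: (0.5957, -8.4318)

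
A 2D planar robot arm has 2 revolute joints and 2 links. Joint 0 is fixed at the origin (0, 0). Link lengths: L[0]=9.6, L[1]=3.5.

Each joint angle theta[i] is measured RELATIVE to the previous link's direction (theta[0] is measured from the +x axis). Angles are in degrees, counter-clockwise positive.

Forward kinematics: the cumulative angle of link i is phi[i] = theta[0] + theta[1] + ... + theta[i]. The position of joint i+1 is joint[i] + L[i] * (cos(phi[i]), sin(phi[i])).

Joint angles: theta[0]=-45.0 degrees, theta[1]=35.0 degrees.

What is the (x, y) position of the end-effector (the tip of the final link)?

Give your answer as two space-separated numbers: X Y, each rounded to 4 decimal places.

joint[0] = (0.0000, 0.0000)  (base)
link 0: phi[0] = -45 = -45 deg
  cos(-45 deg) = 0.7071, sin(-45 deg) = -0.7071
  joint[1] = (0.0000, 0.0000) + 9.6 * (0.7071, -0.7071) = (0.0000 + 6.7882, 0.0000 + -6.7882) = (6.7882, -6.7882)
link 1: phi[1] = -45 + 35 = -10 deg
  cos(-10 deg) = 0.9848, sin(-10 deg) = -0.1736
  joint[2] = (6.7882, -6.7882) + 3.5 * (0.9848, -0.1736) = (6.7882 + 3.4468, -6.7882 + -0.6078) = (10.2351, -7.3960)
End effector: (10.2351, -7.3960)

Answer: 10.2351 -7.3960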